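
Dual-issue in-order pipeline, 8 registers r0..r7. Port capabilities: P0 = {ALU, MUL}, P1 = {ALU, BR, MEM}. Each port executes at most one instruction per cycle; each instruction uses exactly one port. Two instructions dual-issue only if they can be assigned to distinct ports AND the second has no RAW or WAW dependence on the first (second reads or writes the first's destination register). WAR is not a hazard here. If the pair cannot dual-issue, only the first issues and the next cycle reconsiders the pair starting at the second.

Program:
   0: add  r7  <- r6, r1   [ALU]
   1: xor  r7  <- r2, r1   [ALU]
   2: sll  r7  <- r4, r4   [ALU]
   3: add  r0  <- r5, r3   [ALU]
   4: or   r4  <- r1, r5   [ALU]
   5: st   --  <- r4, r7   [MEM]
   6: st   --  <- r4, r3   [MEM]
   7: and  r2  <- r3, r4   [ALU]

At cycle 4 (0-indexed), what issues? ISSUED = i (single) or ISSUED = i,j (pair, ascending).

[0] i0  add  -- WAW r7
[1] i1  xor  -- WAW r7
[2] i2+i3  sll/add  -- 2-wide
[3] i4  or  -- RAW r4
[4] i5  st  -- no-port MEM/MEM
[5] i6+i7  st/and  -- 2-wide

ISSUED = 5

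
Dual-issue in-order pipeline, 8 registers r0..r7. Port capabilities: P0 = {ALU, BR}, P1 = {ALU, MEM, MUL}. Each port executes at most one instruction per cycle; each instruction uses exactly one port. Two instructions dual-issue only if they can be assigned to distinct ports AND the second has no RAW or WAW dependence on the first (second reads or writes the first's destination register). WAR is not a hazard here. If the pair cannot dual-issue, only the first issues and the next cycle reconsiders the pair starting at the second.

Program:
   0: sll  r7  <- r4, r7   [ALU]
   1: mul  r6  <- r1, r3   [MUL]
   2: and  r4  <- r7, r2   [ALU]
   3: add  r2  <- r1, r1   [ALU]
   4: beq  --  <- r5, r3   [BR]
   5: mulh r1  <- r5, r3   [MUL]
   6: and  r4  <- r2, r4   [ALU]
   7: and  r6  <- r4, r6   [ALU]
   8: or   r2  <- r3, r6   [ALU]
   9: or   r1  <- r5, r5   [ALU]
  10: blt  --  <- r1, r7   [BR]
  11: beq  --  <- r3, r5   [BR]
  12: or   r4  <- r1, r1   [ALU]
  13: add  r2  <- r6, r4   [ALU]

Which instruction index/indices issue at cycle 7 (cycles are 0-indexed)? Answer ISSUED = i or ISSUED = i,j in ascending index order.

  cy0 -> i0&i1 (sll.ALU;mul.MUL) pair
  cy1 -> i2&i3 (and.ALU;add.ALU) pair
  cy2 -> i4&i5 (beq.BR;mulh.MUL) pair
  cy3 -> i6 (and.ALU) RAW r4
  cy4 -> i7 (and.ALU) RAW r6
  cy5 -> i8&i9 (or.ALU;or.ALU) pair
  cy6 -> i10 (blt.BR) no-port BR/BR
  cy7 -> i11&i12 (beq.BR;or.ALU) pair
  cy8 -> i13 (add.ALU) tail

ISSUED = 11,12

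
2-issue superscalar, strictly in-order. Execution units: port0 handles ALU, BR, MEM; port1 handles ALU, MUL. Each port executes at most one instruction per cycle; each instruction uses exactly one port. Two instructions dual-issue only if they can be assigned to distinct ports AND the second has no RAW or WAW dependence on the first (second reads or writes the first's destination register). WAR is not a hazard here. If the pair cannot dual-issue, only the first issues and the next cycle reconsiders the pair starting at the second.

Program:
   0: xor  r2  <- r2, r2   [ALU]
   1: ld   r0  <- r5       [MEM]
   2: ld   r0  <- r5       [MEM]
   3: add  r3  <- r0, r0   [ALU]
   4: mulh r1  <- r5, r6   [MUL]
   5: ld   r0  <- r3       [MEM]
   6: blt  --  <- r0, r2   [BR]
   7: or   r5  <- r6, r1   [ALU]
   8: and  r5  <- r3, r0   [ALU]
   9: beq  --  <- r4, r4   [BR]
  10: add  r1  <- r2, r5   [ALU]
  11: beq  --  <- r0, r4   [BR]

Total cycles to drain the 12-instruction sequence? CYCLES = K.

CYCLES = 7

[0] i0&i1  xor.ALU+ld.MEM  -- pair
[1] i2  ld.MEM  -- RAW r0
[2] i3&i4  add.ALU+mulh.MUL  -- pair
[3] i5  ld.MEM  -- no-port MEM/BR
[4] i6&i7  blt.BR+or.ALU  -- pair
[5] i8&i9  and.ALU+beq.BR  -- pair
[6] i10&i11  add.ALU+beq.BR  -- pair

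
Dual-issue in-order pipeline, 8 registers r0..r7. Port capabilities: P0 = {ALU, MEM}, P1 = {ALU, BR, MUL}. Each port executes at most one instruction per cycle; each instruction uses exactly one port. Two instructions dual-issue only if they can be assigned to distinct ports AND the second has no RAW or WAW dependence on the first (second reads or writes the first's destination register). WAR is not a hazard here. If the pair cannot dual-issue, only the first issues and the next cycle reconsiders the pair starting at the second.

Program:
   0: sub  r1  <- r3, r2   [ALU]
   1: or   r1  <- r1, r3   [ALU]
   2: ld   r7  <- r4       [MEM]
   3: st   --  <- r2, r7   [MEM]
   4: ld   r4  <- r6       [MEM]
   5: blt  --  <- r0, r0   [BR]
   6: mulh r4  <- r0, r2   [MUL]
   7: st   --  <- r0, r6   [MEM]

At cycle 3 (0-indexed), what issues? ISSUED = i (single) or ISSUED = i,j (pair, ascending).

  cy0 -> i0 (sub) RAW+WAW r1
  cy1 -> i1,i2 (or ld) pair
  cy2 -> i3 (st) no-port MEM/MEM
  cy3 -> i4,i5 (ld blt) pair
  cy4 -> i6,i7 (mulh st) pair

ISSUED = 4,5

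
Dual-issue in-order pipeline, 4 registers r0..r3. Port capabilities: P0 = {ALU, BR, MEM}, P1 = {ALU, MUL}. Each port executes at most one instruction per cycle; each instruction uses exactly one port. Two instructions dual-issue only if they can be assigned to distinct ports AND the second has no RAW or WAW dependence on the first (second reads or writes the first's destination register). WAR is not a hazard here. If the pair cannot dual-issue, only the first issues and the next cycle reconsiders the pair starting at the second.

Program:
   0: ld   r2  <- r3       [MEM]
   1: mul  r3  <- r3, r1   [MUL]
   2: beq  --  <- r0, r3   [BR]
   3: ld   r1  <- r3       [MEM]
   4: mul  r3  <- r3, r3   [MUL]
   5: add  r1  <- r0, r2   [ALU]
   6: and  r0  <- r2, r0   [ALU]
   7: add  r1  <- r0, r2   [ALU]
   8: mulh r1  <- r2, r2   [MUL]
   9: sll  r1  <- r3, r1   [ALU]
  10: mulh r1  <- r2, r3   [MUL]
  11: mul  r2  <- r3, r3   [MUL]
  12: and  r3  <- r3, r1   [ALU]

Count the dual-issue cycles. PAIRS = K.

  cy0 -> i0+i1 (ld.MEM;mul.MUL) dual
  cy1 -> i2 (beq.BR) no-port BR/MEM
  cy2 -> i3+i4 (ld.MEM;mul.MUL) dual
  cy3 -> i5+i6 (add.ALU;and.ALU) dual
  cy4 -> i7 (add.ALU) WAW r1
  cy5 -> i8 (mulh.MUL) RAW+WAW r1
  cy6 -> i9 (sll.ALU) WAW r1
  cy7 -> i10 (mulh.MUL) no-port MUL/MUL
  cy8 -> i11+i12 (mul.MUL;and.ALU) dual

PAIRS = 4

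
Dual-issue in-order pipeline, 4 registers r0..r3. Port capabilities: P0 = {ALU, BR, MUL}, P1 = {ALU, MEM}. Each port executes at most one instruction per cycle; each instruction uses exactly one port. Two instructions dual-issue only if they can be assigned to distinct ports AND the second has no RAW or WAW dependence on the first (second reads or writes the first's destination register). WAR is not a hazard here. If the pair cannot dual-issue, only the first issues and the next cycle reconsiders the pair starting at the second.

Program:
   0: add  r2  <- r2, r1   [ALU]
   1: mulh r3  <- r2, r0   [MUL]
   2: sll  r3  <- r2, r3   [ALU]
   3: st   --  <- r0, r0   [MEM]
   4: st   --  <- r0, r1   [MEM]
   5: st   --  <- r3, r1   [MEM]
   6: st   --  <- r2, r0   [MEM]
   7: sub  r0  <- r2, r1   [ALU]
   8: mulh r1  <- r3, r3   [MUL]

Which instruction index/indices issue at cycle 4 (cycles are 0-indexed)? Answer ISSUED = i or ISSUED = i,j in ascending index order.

ISSUED = 5

#0 head=0: add i0 RAW r2
#1 head=1: mulh i1 RAW+WAW r3
#2 head=2: sll;st i2&i3 dual
#3 head=4: st i4 no-port MEM/MEM
#4 head=5: st i5 no-port MEM/MEM
#5 head=6: st;sub i6&i7 dual
#6 head=8: mulh i8 tail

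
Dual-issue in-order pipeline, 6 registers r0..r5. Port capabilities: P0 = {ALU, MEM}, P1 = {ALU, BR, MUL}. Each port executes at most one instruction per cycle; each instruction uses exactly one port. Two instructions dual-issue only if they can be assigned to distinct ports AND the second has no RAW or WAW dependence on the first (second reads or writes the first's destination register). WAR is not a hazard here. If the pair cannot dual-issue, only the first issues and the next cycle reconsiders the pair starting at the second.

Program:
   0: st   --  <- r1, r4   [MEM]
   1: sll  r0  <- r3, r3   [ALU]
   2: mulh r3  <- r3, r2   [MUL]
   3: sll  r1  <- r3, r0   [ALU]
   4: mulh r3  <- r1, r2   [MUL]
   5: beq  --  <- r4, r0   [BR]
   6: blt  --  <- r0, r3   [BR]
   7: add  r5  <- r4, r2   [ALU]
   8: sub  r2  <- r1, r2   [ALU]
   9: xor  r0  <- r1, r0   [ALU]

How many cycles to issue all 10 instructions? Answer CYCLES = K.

CYCLES = 7

[0] i0+i1  st;sll  -- pair
[1] i2  mulh  -- RAW r3
[2] i3  sll  -- RAW r1
[3] i4  mulh  -- no-port MUL/BR
[4] i5  beq  -- no-port BR/BR
[5] i6+i7  blt;add  -- pair
[6] i8+i9  sub;xor  -- pair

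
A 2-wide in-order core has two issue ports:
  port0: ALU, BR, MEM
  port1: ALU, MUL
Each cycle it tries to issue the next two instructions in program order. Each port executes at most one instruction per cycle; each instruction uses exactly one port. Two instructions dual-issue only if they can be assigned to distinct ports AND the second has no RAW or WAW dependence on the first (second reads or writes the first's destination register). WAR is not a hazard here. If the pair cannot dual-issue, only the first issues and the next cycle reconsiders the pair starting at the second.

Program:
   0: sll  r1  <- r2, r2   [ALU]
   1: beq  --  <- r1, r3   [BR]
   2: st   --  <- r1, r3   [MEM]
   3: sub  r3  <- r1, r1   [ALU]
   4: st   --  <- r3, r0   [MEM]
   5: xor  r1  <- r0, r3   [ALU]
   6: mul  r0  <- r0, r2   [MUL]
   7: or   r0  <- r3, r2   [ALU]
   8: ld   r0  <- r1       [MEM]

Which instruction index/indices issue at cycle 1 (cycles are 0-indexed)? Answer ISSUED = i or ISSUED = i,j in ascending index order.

0. sll @i0  | RAW r1
1. beq @i1  | no-port BR/MEM
2. st+sub @i2+i3  | pair
3. st+xor @i4+i5  | pair
4. mul @i6  | WAW r0
5. or @i7  | WAW r0
6. ld @i8  | tail

ISSUED = 1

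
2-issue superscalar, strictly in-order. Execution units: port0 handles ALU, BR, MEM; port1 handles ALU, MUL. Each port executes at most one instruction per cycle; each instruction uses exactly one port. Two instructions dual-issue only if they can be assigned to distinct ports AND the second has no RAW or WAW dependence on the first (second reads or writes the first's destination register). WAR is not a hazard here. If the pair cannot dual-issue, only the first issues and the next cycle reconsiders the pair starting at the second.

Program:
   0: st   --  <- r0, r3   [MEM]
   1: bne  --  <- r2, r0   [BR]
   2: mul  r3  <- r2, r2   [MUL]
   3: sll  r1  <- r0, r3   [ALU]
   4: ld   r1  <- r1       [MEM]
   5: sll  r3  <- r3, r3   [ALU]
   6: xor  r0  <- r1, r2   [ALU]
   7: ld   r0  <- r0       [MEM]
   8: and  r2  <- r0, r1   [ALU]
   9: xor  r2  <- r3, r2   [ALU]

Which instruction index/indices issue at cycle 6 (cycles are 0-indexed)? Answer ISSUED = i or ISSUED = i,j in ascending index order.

c0: i0 st.MEM  no-port MEM/BR
c1: i1/i2 bne.BR;mul.MUL  dual
c2: i3 sll.ALU  RAW+WAW r1
c3: i4/i5 ld.MEM;sll.ALU  dual
c4: i6 xor.ALU  RAW+WAW r0
c5: i7 ld.MEM  RAW r0
c6: i8 and.ALU  RAW+WAW r2
c7: i9 xor.ALU  tail

ISSUED = 8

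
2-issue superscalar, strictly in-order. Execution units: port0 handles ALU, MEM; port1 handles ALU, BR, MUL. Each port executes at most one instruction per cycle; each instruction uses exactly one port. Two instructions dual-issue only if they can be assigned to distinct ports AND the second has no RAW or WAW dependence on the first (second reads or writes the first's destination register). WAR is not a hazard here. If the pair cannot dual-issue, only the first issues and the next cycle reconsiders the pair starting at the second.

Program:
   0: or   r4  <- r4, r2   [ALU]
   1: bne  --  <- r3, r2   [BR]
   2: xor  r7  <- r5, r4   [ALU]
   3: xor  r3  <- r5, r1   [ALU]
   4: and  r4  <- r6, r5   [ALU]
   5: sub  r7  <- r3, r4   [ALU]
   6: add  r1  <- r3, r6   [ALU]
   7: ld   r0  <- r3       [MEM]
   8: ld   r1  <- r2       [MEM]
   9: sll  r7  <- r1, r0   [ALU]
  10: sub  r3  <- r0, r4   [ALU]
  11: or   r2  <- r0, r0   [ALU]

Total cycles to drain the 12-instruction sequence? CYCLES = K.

CYCLES = 8

#0 head=0: or.ALU bne.BR i0&i1 dual
#1 head=2: xor.ALU xor.ALU i2&i3 dual
#2 head=4: and.ALU i4 RAW r4
#3 head=5: sub.ALU add.ALU i5&i6 dual
#4 head=7: ld.MEM i7 no-port MEM/MEM
#5 head=8: ld.MEM i8 RAW r1
#6 head=9: sll.ALU sub.ALU i9&i10 dual
#7 head=11: or.ALU i11 tail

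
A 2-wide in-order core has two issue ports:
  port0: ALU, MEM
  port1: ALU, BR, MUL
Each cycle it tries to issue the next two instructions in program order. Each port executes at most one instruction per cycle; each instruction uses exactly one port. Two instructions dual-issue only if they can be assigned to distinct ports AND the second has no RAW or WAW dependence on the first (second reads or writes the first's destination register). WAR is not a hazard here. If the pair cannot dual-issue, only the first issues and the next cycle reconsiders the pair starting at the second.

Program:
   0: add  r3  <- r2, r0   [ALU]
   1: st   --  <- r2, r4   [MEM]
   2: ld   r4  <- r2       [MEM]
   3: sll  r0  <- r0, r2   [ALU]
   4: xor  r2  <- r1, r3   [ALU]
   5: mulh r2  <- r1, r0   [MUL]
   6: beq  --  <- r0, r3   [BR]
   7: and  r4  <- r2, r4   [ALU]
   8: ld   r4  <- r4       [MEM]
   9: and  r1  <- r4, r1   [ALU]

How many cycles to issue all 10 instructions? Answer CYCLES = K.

t=0 i0,i1:add;st ; dual
t=1 i2,i3:ld;sll ; dual
t=2 i4:xor ; WAW r2
t=3 i5:mulh ; no-port MUL/BR
t=4 i6,i7:beq;and ; dual
t=5 i8:ld ; RAW r4
t=6 i9:and ; tail

CYCLES = 7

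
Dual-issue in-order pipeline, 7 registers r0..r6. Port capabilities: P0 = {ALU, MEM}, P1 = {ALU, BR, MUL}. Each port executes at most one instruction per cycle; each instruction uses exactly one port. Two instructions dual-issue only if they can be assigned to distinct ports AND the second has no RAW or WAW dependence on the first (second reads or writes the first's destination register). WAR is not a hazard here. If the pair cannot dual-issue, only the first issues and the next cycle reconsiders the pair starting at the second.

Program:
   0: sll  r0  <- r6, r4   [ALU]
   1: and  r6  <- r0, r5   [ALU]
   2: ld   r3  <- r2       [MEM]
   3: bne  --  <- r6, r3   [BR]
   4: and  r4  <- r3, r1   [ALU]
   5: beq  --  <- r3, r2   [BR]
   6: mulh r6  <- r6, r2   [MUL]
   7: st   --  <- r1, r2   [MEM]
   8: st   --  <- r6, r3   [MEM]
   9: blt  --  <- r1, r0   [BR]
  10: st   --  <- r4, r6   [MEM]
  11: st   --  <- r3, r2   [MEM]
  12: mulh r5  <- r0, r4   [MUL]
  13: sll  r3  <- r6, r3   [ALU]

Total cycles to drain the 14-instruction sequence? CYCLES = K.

t=0 i0:sll.ALU ; RAW r0
t=1 i1/i2:and.ALU;ld.MEM ; 2-wide
t=2 i3/i4:bne.BR;and.ALU ; 2-wide
t=3 i5:beq.BR ; no-port BR/MUL
t=4 i6/i7:mulh.MUL;st.MEM ; 2-wide
t=5 i8/i9:st.MEM;blt.BR ; 2-wide
t=6 i10:st.MEM ; no-port MEM/MEM
t=7 i11/i12:st.MEM;mulh.MUL ; 2-wide
t=8 i13:sll.ALU ; tail

CYCLES = 9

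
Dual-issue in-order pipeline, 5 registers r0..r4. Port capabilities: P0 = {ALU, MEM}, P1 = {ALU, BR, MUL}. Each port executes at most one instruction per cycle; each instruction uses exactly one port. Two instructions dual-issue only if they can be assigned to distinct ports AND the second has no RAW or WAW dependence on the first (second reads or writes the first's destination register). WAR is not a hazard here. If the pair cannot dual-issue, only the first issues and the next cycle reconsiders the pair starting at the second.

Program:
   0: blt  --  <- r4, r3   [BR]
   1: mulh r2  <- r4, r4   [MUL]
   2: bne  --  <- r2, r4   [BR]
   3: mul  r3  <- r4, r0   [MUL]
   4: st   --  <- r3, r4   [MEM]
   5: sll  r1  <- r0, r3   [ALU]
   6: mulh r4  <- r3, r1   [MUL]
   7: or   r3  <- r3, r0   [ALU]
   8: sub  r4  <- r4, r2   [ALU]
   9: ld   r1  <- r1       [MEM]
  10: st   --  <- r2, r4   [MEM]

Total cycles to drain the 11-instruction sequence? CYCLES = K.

CYCLES = 8

c0: i0 blt  no-port BR/MUL
c1: i1 mulh  no-port MUL/BR
c2: i2 bne  no-port BR/MUL
c3: i3 mul  RAW r3
c4: i4+i5 st sll  dual
c5: i6+i7 mulh or  dual
c6: i8+i9 sub ld  dual
c7: i10 st  tail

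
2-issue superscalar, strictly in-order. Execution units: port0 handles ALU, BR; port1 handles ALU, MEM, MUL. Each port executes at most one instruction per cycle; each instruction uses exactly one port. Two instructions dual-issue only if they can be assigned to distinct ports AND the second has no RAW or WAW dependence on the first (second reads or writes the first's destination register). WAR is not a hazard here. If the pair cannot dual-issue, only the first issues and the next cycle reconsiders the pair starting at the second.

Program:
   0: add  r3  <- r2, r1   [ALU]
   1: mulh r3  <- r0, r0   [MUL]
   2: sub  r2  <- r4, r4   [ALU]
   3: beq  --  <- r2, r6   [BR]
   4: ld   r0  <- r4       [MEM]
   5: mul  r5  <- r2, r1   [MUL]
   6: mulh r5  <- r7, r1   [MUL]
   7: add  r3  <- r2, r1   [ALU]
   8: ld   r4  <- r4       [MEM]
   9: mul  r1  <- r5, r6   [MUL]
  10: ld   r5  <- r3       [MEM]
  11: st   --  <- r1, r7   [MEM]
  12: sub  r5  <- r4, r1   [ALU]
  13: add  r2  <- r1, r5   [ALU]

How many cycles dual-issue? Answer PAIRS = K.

t=0 i0:add ; WAW r3
t=1 i1,i2:mulh sub ; pair
t=2 i3,i4:beq ld ; pair
t=3 i5:mul ; no-port MUL/MUL
t=4 i6,i7:mulh add ; pair
t=5 i8:ld ; no-port MEM/MUL
t=6 i9:mul ; no-port MUL/MEM
t=7 i10:ld ; no-port MEM/MEM
t=8 i11,i12:st sub ; pair
t=9 i13:add ; tail

PAIRS = 4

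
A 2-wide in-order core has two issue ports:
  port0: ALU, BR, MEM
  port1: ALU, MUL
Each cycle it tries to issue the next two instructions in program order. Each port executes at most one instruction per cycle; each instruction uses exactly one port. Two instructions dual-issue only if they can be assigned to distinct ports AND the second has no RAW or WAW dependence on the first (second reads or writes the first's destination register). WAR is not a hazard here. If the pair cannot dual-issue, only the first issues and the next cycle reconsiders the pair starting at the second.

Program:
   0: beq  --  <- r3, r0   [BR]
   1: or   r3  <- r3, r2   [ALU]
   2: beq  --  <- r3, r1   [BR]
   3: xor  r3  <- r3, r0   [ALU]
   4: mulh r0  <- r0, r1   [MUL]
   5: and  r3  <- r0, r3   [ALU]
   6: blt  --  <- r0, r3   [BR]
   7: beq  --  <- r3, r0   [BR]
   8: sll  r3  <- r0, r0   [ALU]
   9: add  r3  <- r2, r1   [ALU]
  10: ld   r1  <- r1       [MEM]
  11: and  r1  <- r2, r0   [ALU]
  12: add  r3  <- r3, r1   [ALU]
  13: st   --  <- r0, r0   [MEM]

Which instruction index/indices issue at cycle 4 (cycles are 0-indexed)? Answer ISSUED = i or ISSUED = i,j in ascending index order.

ISSUED = 6

c0: i0/i1 beq/or  2-wide
c1: i2/i3 beq/xor  2-wide
c2: i4 mulh  RAW r0
c3: i5 and  RAW r3
c4: i6 blt  no-port BR/BR
c5: i7/i8 beq/sll  2-wide
c6: i9/i10 add/ld  2-wide
c7: i11 and  RAW r1
c8: i12/i13 add/st  2-wide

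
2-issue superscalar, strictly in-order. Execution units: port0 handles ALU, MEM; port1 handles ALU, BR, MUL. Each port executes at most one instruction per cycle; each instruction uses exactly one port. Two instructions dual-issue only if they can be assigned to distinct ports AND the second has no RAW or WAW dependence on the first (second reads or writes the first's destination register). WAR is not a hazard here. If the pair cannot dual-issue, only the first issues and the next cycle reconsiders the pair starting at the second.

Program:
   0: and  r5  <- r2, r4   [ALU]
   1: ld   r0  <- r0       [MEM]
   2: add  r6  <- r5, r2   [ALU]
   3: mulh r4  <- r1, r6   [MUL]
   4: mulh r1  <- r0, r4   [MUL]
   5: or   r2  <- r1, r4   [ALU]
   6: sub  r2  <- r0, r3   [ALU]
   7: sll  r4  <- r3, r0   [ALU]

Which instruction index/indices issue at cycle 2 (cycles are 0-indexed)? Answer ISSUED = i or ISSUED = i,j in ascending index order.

ISSUED = 3

[0] i0/i1  and ld  -- 2-wide
[1] i2  add  -- RAW r6
[2] i3  mulh  -- no-port MUL/MUL
[3] i4  mulh  -- RAW r1
[4] i5  or  -- WAW r2
[5] i6/i7  sub sll  -- 2-wide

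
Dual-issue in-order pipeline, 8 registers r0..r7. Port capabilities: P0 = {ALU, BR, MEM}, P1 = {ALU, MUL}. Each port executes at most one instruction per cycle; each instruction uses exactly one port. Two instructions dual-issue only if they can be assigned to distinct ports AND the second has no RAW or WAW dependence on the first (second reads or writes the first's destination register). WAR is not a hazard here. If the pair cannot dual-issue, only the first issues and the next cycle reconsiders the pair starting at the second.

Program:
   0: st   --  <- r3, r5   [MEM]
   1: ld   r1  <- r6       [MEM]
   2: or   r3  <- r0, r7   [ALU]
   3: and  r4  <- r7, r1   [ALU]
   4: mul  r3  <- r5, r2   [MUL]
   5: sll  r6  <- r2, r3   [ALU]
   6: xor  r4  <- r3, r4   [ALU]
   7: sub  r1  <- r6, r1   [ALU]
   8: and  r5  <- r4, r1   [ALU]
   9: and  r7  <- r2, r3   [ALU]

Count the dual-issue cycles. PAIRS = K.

c0: i0 st.MEM  no-port MEM/MEM
c1: i1,i2 ld.MEM or.ALU  dual
c2: i3,i4 and.ALU mul.MUL  dual
c3: i5,i6 sll.ALU xor.ALU  dual
c4: i7 sub.ALU  RAW r1
c5: i8,i9 and.ALU and.ALU  dual

PAIRS = 4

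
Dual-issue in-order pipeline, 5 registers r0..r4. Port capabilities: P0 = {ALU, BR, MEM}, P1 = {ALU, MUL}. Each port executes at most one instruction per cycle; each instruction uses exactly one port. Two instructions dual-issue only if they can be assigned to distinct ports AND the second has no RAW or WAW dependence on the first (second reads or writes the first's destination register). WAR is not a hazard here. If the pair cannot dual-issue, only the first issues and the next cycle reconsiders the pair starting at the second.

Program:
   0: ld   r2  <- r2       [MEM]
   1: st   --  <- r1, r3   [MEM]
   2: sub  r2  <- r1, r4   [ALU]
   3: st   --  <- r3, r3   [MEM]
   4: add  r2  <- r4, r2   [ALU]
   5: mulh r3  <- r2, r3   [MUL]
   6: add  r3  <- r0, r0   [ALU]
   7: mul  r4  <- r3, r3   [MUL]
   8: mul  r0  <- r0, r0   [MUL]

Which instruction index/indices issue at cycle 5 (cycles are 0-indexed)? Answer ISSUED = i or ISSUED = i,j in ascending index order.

t=0 i0:ld.MEM ; no-port MEM/MEM
t=1 i1+i2:st.MEM;sub.ALU ; 2-wide
t=2 i3+i4:st.MEM;add.ALU ; 2-wide
t=3 i5:mulh.MUL ; WAW r3
t=4 i6:add.ALU ; RAW r3
t=5 i7:mul.MUL ; no-port MUL/MUL
t=6 i8:mul.MUL ; tail

ISSUED = 7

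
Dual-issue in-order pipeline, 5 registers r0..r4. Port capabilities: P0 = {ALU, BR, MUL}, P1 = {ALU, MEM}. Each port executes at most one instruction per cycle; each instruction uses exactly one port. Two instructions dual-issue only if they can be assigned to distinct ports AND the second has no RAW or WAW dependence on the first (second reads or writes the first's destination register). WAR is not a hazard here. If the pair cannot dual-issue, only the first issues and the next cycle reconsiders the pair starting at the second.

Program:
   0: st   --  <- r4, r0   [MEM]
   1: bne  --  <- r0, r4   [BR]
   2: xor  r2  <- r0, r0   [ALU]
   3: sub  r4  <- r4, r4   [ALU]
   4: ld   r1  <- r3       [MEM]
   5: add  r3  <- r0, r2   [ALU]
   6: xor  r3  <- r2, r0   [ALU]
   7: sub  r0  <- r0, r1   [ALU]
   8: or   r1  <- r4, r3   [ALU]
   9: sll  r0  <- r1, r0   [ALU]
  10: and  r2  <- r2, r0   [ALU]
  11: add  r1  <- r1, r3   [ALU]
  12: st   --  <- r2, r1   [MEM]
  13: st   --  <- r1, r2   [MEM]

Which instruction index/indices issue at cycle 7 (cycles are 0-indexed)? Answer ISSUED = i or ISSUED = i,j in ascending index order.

ISSUED = 12

[0] i0,i1  st;bne  -- 2-wide
[1] i2,i3  xor;sub  -- 2-wide
[2] i4,i5  ld;add  -- 2-wide
[3] i6,i7  xor;sub  -- 2-wide
[4] i8  or  -- RAW r1
[5] i9  sll  -- RAW r0
[6] i10,i11  and;add  -- 2-wide
[7] i12  st  -- no-port MEM/MEM
[8] i13  st  -- tail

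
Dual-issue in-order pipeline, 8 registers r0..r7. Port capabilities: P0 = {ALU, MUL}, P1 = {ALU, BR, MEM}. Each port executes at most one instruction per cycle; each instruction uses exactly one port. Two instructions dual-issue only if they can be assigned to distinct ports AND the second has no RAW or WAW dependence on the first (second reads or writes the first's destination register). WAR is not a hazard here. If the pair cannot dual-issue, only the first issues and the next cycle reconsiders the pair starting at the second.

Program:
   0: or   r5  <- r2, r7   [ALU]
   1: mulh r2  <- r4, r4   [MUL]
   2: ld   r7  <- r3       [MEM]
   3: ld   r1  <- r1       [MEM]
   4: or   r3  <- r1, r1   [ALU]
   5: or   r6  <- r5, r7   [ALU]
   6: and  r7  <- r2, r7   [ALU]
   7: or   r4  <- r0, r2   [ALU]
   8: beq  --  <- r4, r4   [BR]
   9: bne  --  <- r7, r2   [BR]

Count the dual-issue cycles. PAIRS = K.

PAIRS = 3

c0: i0/i1 or.ALU;mulh.MUL  dual
c1: i2 ld.MEM  no-port MEM/MEM
c2: i3 ld.MEM  RAW r1
c3: i4/i5 or.ALU;or.ALU  dual
c4: i6/i7 and.ALU;or.ALU  dual
c5: i8 beq.BR  no-port BR/BR
c6: i9 bne.BR  tail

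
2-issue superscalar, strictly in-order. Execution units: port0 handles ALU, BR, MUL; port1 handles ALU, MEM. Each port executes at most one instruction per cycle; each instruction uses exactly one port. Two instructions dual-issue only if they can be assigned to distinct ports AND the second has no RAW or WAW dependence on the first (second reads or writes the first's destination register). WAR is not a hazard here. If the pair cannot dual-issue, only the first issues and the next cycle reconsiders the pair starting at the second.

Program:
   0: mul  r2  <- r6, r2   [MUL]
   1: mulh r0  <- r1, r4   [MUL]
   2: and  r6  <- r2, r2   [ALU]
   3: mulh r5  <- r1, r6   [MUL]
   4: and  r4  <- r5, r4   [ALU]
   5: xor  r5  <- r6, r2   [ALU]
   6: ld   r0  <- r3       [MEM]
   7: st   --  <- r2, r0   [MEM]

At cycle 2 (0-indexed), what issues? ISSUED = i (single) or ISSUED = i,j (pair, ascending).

  cy0 -> i0 (mul) no-port MUL/MUL
  cy1 -> i1&i2 (mulh;and) pair
  cy2 -> i3 (mulh) RAW r5
  cy3 -> i4&i5 (and;xor) pair
  cy4 -> i6 (ld) no-port MEM/MEM
  cy5 -> i7 (st) tail

ISSUED = 3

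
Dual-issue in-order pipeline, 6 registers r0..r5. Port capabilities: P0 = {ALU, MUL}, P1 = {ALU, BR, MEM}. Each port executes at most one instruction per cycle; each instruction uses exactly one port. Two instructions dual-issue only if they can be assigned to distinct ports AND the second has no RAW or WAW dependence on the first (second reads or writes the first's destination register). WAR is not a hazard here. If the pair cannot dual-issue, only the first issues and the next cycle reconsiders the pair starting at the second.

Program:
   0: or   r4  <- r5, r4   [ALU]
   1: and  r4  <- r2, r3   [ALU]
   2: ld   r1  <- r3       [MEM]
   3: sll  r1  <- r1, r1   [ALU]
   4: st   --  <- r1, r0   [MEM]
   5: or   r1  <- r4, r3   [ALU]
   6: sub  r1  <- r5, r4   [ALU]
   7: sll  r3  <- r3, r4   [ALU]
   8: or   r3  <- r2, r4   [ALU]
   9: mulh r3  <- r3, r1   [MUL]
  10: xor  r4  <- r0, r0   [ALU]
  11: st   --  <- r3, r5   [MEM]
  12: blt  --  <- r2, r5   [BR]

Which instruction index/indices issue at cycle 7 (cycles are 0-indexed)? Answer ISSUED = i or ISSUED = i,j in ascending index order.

ISSUED = 11

#0 head=0: or.ALU i0 WAW r4
#1 head=1: and.ALU;ld.MEM i1&i2 2-wide
#2 head=3: sll.ALU i3 RAW r1
#3 head=4: st.MEM;or.ALU i4&i5 2-wide
#4 head=6: sub.ALU;sll.ALU i6&i7 2-wide
#5 head=8: or.ALU i8 RAW+WAW r3
#6 head=9: mulh.MUL;xor.ALU i9&i10 2-wide
#7 head=11: st.MEM i11 no-port MEM/BR
#8 head=12: blt.BR i12 tail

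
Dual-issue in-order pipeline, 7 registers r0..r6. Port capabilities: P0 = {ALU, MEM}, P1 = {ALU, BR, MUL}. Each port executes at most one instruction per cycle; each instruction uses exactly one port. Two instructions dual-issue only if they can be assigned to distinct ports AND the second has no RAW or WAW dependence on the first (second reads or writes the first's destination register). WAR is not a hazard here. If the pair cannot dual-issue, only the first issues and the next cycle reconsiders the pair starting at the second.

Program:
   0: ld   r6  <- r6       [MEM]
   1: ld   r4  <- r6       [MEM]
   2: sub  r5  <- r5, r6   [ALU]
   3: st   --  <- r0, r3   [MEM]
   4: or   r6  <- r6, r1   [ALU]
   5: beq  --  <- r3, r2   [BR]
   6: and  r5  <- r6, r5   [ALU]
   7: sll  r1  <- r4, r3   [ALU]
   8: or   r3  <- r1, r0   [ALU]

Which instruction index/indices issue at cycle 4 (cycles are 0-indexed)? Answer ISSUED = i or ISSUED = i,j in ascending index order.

#0 head=0: ld i0 no-port MEM/MEM
#1 head=1: ld/sub i1/i2 pair
#2 head=3: st/or i3/i4 pair
#3 head=5: beq/and i5/i6 pair
#4 head=7: sll i7 RAW r1
#5 head=8: or i8 tail

ISSUED = 7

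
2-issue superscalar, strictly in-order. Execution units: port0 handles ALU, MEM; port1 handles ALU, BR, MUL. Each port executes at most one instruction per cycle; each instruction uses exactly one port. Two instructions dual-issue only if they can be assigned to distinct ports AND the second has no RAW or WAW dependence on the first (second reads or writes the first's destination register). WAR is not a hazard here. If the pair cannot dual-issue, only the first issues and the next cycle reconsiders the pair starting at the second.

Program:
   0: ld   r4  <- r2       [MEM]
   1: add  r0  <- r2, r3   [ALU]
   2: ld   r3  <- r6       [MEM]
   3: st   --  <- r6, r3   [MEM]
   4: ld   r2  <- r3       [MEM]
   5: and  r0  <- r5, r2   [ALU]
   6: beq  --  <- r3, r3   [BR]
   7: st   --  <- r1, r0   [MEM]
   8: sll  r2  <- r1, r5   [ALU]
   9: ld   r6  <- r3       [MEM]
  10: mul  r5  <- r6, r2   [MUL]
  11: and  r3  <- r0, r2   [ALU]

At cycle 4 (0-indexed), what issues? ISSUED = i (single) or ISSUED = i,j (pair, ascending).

ISSUED = 5,6

c0: i0+i1 ld.MEM add.ALU  2-wide
c1: i2 ld.MEM  no-port MEM/MEM
c2: i3 st.MEM  no-port MEM/MEM
c3: i4 ld.MEM  RAW r2
c4: i5+i6 and.ALU beq.BR  2-wide
c5: i7+i8 st.MEM sll.ALU  2-wide
c6: i9 ld.MEM  RAW r6
c7: i10+i11 mul.MUL and.ALU  2-wide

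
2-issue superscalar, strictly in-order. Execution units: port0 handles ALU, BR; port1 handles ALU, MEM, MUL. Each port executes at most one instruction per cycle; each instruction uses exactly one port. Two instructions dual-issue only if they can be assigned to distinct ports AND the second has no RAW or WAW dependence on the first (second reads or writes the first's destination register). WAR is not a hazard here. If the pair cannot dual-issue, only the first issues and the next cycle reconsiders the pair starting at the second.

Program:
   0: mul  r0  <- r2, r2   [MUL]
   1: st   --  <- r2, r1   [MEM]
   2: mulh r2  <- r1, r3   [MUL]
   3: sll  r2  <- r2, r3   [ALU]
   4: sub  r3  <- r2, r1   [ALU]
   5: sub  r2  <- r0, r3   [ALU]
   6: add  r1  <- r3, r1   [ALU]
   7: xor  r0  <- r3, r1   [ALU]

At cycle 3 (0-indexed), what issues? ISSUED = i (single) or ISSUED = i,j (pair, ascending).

c0: i0 mul.MUL  no-port MUL/MEM
c1: i1 st.MEM  no-port MEM/MUL
c2: i2 mulh.MUL  RAW+WAW r2
c3: i3 sll.ALU  RAW r2
c4: i4 sub.ALU  RAW r3
c5: i5&i6 sub.ALU/add.ALU  dual
c6: i7 xor.ALU  tail

ISSUED = 3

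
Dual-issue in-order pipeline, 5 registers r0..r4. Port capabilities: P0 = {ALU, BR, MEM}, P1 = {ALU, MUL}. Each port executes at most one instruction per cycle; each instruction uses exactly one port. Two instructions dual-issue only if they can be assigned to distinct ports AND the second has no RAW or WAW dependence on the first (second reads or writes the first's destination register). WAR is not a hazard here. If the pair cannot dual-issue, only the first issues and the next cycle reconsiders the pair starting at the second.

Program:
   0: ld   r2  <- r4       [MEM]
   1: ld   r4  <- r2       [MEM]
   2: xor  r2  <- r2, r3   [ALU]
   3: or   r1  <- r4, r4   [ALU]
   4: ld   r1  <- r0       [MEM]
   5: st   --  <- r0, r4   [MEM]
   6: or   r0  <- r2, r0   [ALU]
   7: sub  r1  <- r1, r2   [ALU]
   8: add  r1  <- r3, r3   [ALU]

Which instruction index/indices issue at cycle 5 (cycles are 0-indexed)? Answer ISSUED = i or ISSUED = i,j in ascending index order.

  cy0 -> i0 (ld.MEM) no-port MEM/MEM
  cy1 -> i1&i2 (ld.MEM;xor.ALU) 2-wide
  cy2 -> i3 (or.ALU) WAW r1
  cy3 -> i4 (ld.MEM) no-port MEM/MEM
  cy4 -> i5&i6 (st.MEM;or.ALU) 2-wide
  cy5 -> i7 (sub.ALU) WAW r1
  cy6 -> i8 (add.ALU) tail

ISSUED = 7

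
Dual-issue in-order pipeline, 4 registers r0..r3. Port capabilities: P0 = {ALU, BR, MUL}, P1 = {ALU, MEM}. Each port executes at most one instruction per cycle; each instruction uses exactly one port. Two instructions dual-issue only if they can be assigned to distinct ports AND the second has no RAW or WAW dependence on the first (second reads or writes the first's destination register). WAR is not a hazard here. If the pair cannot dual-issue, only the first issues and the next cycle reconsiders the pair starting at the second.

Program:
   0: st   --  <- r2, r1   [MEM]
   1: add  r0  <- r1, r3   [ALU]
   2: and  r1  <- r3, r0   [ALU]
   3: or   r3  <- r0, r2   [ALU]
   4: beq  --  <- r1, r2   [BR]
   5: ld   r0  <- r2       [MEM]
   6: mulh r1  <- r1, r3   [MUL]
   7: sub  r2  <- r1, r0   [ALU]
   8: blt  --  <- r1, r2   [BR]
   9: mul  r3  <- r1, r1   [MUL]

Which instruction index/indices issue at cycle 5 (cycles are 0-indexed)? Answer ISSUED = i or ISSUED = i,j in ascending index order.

c0: i0+i1 st.MEM/add.ALU  pair
c1: i2+i3 and.ALU/or.ALU  pair
c2: i4+i5 beq.BR/ld.MEM  pair
c3: i6 mulh.MUL  RAW r1
c4: i7 sub.ALU  RAW r2
c5: i8 blt.BR  no-port BR/MUL
c6: i9 mul.MUL  tail

ISSUED = 8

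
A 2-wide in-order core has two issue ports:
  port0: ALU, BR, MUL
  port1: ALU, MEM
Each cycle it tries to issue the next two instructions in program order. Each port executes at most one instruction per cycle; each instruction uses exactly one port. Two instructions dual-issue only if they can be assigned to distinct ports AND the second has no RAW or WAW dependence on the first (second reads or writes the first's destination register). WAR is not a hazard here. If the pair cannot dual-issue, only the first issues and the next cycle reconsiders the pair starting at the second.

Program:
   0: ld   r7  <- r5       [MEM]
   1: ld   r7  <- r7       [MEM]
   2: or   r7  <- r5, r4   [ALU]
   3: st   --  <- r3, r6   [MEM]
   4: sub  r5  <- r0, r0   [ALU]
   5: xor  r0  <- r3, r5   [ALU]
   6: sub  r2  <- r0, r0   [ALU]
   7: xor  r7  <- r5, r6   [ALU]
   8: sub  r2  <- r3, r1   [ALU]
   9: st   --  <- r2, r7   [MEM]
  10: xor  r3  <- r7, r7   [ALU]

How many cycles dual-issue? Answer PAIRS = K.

[0] i0  ld.MEM  -- no-port MEM/MEM
[1] i1  ld.MEM  -- WAW r7
[2] i2&i3  or.ALU+st.MEM  -- dual
[3] i4  sub.ALU  -- RAW r5
[4] i5  xor.ALU  -- RAW r0
[5] i6&i7  sub.ALU+xor.ALU  -- dual
[6] i8  sub.ALU  -- RAW r2
[7] i9&i10  st.MEM+xor.ALU  -- dual

PAIRS = 3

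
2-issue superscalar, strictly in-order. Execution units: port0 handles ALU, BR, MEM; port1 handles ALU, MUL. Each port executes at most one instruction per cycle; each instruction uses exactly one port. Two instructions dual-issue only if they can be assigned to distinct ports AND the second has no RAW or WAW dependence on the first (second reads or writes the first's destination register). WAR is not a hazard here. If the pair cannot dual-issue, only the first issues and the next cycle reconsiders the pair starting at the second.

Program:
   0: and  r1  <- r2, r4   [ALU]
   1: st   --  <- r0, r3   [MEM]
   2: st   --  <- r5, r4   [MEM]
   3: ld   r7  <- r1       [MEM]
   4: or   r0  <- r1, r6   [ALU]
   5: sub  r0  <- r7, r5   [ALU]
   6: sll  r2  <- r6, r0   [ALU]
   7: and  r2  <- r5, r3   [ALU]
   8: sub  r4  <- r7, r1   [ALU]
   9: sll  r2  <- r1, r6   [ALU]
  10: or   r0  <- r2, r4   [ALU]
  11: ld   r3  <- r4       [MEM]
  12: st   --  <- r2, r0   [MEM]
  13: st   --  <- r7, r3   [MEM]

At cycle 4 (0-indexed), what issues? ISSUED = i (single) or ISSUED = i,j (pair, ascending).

ISSUED = 6

c0: i0+i1 and.ALU st.MEM  2-wide
c1: i2 st.MEM  no-port MEM/MEM
c2: i3+i4 ld.MEM or.ALU  2-wide
c3: i5 sub.ALU  RAW r0
c4: i6 sll.ALU  WAW r2
c5: i7+i8 and.ALU sub.ALU  2-wide
c6: i9 sll.ALU  RAW r2
c7: i10+i11 or.ALU ld.MEM  2-wide
c8: i12 st.MEM  no-port MEM/MEM
c9: i13 st.MEM  tail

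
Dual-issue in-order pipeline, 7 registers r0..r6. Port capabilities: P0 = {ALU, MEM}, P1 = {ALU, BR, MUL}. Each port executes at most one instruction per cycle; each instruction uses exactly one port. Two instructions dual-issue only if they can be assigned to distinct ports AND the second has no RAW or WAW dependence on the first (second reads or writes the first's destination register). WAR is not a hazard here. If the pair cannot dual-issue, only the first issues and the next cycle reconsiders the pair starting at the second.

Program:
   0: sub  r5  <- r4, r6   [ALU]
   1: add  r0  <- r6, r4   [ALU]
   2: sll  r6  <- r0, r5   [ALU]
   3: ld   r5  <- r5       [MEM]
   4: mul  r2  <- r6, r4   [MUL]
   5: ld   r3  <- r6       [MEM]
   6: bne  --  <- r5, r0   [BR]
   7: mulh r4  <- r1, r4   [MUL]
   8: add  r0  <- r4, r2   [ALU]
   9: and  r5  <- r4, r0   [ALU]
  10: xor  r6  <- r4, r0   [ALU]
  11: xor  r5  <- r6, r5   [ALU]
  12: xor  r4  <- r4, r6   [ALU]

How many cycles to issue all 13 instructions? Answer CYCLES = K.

c0: i0&i1 sub/add  dual
c1: i2&i3 sll/ld  dual
c2: i4&i5 mul/ld  dual
c3: i6 bne  no-port BR/MUL
c4: i7 mulh  RAW r4
c5: i8 add  RAW r0
c6: i9&i10 and/xor  dual
c7: i11&i12 xor/xor  dual

CYCLES = 8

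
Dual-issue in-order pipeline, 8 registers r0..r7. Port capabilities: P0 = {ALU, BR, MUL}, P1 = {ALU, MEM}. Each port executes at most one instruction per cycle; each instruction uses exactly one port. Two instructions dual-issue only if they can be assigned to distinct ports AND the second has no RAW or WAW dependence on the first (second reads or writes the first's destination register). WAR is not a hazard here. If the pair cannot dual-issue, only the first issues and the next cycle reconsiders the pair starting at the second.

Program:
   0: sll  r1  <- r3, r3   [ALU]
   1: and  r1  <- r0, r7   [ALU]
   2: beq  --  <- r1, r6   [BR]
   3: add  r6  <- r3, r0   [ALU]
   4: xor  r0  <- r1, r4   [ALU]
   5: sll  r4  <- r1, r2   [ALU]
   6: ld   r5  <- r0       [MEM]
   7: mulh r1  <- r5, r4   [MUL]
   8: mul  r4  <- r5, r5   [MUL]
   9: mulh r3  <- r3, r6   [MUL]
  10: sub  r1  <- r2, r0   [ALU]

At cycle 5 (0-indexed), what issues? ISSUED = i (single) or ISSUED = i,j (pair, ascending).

ISSUED = 7

#0 head=0: sll.ALU i0 WAW r1
#1 head=1: and.ALU i1 RAW r1
#2 head=2: beq.BR/add.ALU i2/i3 2-wide
#3 head=4: xor.ALU/sll.ALU i4/i5 2-wide
#4 head=6: ld.MEM i6 RAW r5
#5 head=7: mulh.MUL i7 no-port MUL/MUL
#6 head=8: mul.MUL i8 no-port MUL/MUL
#7 head=9: mulh.MUL/sub.ALU i9/i10 2-wide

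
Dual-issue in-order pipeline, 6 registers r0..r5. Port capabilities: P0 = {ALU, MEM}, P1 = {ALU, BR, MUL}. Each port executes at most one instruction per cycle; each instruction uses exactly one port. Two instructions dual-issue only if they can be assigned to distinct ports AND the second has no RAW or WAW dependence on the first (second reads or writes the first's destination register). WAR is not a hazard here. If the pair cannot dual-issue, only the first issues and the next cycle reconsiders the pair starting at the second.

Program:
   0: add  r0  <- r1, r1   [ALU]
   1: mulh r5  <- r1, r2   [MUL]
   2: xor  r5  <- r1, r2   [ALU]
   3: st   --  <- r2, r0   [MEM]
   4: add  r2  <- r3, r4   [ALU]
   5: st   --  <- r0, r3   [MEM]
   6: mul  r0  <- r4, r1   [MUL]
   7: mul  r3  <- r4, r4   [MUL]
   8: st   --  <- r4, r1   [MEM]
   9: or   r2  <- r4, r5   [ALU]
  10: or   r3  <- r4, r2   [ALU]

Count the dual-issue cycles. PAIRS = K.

PAIRS = 4

#0 head=0: add.ALU mulh.MUL i0,i1 2-wide
#1 head=2: xor.ALU st.MEM i2,i3 2-wide
#2 head=4: add.ALU st.MEM i4,i5 2-wide
#3 head=6: mul.MUL i6 no-port MUL/MUL
#4 head=7: mul.MUL st.MEM i7,i8 2-wide
#5 head=9: or.ALU i9 RAW r2
#6 head=10: or.ALU i10 tail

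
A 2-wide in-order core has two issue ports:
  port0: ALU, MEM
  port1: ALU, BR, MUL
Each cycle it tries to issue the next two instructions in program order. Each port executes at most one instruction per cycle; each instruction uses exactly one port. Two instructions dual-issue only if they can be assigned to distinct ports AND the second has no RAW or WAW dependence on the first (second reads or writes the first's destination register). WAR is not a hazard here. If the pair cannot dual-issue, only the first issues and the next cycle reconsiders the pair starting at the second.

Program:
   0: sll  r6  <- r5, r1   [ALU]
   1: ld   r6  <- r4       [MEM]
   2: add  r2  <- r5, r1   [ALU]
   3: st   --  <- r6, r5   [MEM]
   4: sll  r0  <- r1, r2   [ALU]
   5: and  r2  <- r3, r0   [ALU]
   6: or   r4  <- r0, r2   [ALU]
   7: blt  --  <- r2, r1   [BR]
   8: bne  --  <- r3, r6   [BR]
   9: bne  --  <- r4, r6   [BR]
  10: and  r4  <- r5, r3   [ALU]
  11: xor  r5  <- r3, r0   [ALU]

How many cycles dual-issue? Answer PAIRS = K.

0. sll.ALU @i0  | WAW r6
1. ld.MEM/add.ALU @i1/i2  | pair
2. st.MEM/sll.ALU @i3/i4  | pair
3. and.ALU @i5  | RAW r2
4. or.ALU/blt.BR @i6/i7  | pair
5. bne.BR @i8  | no-port BR/BR
6. bne.BR/and.ALU @i9/i10  | pair
7. xor.ALU @i11  | tail

PAIRS = 4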